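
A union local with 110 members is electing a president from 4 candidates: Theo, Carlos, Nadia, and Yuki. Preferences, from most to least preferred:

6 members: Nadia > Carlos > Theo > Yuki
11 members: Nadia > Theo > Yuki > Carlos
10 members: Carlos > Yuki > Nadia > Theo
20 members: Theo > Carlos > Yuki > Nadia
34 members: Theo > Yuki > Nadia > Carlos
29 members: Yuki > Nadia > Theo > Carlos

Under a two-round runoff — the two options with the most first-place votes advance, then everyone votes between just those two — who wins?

Theo

Round 1 first-place votes: Theo 54, Carlos 10, Nadia 17, Yuki 29.
Theo and Yuki advance.
Runoff: Theo is preferred to Yuki by 71 voters; Yuki by 39.
Theo wins the runoff.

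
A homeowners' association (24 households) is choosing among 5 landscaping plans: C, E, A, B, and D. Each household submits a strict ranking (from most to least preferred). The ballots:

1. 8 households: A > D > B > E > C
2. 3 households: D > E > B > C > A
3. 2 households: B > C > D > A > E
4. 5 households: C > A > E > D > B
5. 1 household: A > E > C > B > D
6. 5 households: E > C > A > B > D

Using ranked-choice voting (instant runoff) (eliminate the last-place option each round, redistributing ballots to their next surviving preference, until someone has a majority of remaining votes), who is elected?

Round 1: C 5, E 5, A 9, B 2, D 3. Eliminate B.
Round 2: C 7, E 5, A 9, D 3. Eliminate D.
Round 3: C 7, E 8, A 9. Eliminate C.
Round 4: E 8, A 16. A has a majority.

A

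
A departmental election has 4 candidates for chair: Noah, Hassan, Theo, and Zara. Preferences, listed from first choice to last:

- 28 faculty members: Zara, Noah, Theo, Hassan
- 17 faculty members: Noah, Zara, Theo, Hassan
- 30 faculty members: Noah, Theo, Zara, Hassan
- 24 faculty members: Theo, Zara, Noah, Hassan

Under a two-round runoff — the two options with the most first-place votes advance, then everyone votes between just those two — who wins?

Round 1 first-place votes: Noah 47, Hassan 0, Theo 24, Zara 28.
Noah and Zara advance.
Runoff: Noah is preferred to Zara by 47 voters; Zara by 52.
Zara wins the runoff.

Zara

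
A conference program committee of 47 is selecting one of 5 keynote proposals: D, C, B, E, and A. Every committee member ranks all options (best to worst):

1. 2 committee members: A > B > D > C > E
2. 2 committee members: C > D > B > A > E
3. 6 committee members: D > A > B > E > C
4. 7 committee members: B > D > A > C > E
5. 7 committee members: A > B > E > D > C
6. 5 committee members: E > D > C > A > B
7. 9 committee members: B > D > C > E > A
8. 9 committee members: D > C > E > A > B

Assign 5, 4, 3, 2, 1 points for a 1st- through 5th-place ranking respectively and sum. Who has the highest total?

D: 2·3 + 2·4 + 6·5 + 7·4 + 7·2 + 5·4 + 9·4 + 9·5 = 187
C: 2·2 + 2·5 + 6·1 + 7·2 + 7·1 + 5·3 + 9·3 + 9·4 = 119
B: 2·4 + 2·3 + 6·3 + 7·5 + 7·4 + 5·1 + 9·5 + 9·1 = 154
E: 2·1 + 2·1 + 6·2 + 7·1 + 7·3 + 5·5 + 9·2 + 9·3 = 114
A: 2·5 + 2·2 + 6·4 + 7·3 + 7·5 + 5·2 + 9·1 + 9·2 = 131
D has the highest Borda score (187).

D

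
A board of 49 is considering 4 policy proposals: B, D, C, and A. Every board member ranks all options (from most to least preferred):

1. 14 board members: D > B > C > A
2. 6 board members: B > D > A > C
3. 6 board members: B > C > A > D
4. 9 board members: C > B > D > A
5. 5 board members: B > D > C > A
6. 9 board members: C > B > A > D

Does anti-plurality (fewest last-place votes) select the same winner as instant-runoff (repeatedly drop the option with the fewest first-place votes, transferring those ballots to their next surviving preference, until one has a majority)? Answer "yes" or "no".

yes

Anti-plurality — last-place votes: B 0, D 15, C 6, A 28. Winner: B.
Instant-runoff — R1 B 17, D 14, C 18, A 0 (A out); R2 B 17, D 14, C 18 (D out); R3 B 31, C 18 (B winner). Winner: B.
The two methods agree.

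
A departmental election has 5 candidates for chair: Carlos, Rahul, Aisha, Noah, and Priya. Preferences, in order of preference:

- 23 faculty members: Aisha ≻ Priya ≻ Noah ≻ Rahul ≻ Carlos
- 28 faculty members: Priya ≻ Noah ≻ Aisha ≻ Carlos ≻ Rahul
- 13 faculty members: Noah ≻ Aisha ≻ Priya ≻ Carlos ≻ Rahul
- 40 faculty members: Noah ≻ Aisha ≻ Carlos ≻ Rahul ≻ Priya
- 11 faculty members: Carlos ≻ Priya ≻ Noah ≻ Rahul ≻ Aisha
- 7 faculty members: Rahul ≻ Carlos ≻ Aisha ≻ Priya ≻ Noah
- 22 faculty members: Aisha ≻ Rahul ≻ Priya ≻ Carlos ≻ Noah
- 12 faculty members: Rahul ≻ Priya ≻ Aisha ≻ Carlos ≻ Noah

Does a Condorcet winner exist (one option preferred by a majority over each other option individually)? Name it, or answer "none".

Checking pairwise contests:
Aisha beats Carlos 138–18.
Carlos beats Rahul 92–64.
Noah beats Aisha 92–64.
Priya beats Noah 103–53.
Rahul beats Priya 81–75.
Every option loses at least one head-to-head, so there is no Condorcet winner.

none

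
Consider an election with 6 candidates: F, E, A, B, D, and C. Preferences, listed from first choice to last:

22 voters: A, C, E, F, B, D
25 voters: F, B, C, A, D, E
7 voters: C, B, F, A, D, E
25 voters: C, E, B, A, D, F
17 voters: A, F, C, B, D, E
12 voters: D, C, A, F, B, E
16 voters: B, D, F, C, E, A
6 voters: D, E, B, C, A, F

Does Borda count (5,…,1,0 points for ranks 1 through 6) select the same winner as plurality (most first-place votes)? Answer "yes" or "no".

Borda — scores: F 330, E 206, A 351, B 369, D 228, C 466. Winner: C.
Plurality — first-place votes: F 25, E 0, A 39, B 16, D 18, C 32. Winner: A.
The two methods disagree.

no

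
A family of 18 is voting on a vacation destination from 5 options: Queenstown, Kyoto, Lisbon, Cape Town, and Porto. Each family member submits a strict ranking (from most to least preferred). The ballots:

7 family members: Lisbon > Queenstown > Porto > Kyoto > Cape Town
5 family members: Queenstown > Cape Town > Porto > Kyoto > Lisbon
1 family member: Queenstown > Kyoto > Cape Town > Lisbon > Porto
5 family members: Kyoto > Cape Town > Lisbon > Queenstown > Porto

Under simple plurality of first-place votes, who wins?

First-place votes: Queenstown 6, Kyoto 5, Lisbon 7, Cape Town 0, Porto 0.
Lisbon has the most first-place votes.

Lisbon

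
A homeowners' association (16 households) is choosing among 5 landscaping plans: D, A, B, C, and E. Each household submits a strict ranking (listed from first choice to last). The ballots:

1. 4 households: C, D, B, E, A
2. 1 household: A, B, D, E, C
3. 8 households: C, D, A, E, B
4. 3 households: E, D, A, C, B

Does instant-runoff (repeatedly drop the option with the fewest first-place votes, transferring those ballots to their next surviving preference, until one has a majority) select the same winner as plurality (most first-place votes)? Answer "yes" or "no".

yes

Instant-runoff — R1 D 0, A 1, B 0, C 12, E 3 (C winner). Winner: C.
Plurality — first-place votes: D 0, A 1, B 0, C 12, E 3. Winner: C.
The two methods agree.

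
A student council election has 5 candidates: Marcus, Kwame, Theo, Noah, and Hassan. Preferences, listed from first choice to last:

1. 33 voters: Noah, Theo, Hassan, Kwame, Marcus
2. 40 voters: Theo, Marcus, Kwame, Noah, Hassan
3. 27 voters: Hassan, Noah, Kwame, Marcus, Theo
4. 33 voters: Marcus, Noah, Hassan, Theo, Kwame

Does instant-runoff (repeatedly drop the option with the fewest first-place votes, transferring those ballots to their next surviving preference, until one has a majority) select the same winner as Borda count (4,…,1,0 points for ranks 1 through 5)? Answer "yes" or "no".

yes

Instant-runoff — R1 Marcus 33, Kwame 0, Theo 40, Noah 33, Hassan 27 (Kwame out); R2 Marcus 33, Theo 40, Noah 33, Hassan 27 (Hassan out); R3 Marcus 33, Theo 40, Noah 60 (Marcus out); R4 Theo 40, Noah 93 (Noah winner). Winner: Noah.
Borda — scores: Marcus 279, Kwame 167, Theo 292, Noah 352, Hassan 240. Winner: Noah.
The two methods agree.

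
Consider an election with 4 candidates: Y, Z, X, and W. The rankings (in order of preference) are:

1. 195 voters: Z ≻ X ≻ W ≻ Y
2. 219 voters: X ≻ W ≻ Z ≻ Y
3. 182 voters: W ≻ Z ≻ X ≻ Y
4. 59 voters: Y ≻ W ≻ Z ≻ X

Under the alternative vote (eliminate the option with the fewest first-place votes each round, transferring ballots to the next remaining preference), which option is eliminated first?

Round 1: Y 59, Z 195, X 219, W 182. Eliminate Y.

Y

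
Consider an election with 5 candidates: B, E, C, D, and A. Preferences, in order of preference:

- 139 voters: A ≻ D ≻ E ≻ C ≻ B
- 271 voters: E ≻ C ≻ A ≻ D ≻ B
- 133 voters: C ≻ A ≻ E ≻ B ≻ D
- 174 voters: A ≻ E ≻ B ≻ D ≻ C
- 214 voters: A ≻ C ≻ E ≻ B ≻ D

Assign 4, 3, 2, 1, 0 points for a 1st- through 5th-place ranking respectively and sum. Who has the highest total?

B: 139·0 + 271·0 + 133·1 + 174·2 + 214·1 = 695
E: 139·2 + 271·4 + 133·2 + 174·3 + 214·2 = 2578
C: 139·1 + 271·3 + 133·4 + 174·0 + 214·3 = 2126
D: 139·3 + 271·1 + 133·0 + 174·1 + 214·0 = 862
A: 139·4 + 271·2 + 133·3 + 174·4 + 214·4 = 3049
A has the highest Borda score (3049).

A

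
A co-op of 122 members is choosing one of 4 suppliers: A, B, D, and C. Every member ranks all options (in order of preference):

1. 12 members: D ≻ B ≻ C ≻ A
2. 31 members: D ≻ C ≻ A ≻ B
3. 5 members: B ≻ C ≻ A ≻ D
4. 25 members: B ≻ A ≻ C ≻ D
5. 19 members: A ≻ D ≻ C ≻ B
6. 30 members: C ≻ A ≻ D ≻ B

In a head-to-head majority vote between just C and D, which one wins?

D

Voters preferring C to D: 60; preferring D to C: 62.
D wins the head-to-head.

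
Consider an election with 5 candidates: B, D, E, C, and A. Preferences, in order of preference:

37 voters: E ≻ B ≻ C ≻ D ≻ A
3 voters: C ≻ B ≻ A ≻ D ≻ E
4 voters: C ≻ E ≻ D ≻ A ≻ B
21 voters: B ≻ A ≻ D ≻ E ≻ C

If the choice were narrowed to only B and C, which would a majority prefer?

Voters preferring B to C: 58; preferring C to B: 7.
B wins the head-to-head.

B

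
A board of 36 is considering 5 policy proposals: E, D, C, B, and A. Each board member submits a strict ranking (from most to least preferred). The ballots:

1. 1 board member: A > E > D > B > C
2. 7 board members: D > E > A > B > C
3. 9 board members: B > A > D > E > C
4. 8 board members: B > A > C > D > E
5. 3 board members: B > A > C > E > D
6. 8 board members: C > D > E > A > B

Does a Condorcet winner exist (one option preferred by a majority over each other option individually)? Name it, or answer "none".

B

B vs E: 20–16 for B.
B vs D: 20–16 for B.
B vs C: 28–8 for B.
B vs A: 20–16 for B.
B beats every other option head-to-head.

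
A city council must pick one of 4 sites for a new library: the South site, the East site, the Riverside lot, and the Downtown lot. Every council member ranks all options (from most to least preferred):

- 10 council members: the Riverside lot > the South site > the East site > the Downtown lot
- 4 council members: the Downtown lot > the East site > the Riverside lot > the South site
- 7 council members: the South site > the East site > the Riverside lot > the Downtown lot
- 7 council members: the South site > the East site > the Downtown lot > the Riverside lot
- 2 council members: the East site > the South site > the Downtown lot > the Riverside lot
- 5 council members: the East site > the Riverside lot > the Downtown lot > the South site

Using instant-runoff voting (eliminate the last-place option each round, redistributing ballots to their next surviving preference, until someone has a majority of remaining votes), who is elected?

Round 1: the South site 14, the East site 7, the Riverside lot 10, the Downtown lot 4. Eliminate the Downtown lot.
Round 2: the South site 14, the East site 11, the Riverside lot 10. Eliminate the Riverside lot.
Round 3: the South site 24, the East site 11. The South site has a majority.

the South site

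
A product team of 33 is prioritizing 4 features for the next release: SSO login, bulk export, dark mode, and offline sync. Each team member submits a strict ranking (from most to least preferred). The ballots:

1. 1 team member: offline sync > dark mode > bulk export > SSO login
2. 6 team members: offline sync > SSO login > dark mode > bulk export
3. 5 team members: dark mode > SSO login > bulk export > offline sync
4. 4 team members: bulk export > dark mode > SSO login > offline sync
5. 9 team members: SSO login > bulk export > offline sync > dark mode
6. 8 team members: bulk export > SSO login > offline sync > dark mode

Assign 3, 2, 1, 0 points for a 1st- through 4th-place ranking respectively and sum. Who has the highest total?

SSO login

SSO login: 1·0 + 6·2 + 5·2 + 4·1 + 9·3 + 8·2 = 69
bulk export: 1·1 + 6·0 + 5·1 + 4·3 + 9·2 + 8·3 = 60
dark mode: 1·2 + 6·1 + 5·3 + 4·2 + 9·0 + 8·0 = 31
offline sync: 1·3 + 6·3 + 5·0 + 4·0 + 9·1 + 8·1 = 38
SSO login has the highest Borda score (69).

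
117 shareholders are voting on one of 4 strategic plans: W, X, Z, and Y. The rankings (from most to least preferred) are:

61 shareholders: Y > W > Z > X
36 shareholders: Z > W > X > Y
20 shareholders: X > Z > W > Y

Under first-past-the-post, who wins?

First-place votes: W 0, X 20, Z 36, Y 61.
Y has the most first-place votes.

Y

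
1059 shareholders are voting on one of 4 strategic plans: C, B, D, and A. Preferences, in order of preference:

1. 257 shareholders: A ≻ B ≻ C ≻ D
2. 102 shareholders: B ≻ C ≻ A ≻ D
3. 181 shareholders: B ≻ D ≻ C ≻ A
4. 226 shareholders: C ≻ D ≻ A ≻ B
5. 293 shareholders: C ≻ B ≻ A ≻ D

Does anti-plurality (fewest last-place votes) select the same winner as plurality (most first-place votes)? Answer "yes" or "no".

yes

Anti-plurality — last-place votes: C 0, B 226, D 652, A 181. Winner: C.
Plurality — first-place votes: C 519, B 283, D 0, A 257. Winner: C.
The two methods agree.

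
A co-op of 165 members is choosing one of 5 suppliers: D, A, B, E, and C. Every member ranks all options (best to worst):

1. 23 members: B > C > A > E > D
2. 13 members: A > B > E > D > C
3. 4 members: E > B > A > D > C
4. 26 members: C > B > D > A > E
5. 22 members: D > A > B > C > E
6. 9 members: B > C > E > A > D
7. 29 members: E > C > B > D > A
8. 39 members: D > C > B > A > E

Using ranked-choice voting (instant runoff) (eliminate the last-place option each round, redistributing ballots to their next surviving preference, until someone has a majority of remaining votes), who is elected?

B

Round 1: D 61, A 13, B 32, E 33, C 26. Eliminate A.
Round 2: D 61, B 45, E 33, C 26. Eliminate C.
Round 3: D 61, B 71, E 33. Eliminate E.
Round 4: D 61, B 104. B has a majority.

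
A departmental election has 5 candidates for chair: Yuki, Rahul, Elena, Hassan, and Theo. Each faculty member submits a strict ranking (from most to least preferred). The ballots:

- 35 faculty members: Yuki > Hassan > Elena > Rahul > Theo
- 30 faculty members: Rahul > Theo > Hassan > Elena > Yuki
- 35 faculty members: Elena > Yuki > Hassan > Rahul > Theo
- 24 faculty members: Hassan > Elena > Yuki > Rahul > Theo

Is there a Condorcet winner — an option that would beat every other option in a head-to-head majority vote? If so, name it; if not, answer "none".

Checking pairwise contests:
Elena beats Yuki 89–35.
Yuki beats Rahul 94–30.
Hassan beats Elena 89–35.
Yuki beats Hassan 70–54.
Yuki beats Theo 94–30.
Every option loses at least one head-to-head, so there is no Condorcet winner.

none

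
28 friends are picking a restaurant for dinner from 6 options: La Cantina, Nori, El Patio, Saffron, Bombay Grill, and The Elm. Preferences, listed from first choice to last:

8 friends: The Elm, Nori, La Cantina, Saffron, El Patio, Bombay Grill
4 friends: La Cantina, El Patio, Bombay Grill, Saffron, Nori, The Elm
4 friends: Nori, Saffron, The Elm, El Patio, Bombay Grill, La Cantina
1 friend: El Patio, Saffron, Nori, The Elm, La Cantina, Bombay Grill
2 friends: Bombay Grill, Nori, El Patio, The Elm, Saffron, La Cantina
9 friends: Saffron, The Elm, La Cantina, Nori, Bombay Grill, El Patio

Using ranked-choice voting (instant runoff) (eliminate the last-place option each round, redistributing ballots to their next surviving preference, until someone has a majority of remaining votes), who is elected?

Round 1: La Cantina 4, Nori 4, El Patio 1, Saffron 9, Bombay Grill 2, The Elm 8. Eliminate El Patio.
Round 2: La Cantina 4, Nori 4, Saffron 10, Bombay Grill 2, The Elm 8. Eliminate Bombay Grill.
Round 3: La Cantina 4, Nori 6, Saffron 10, The Elm 8. Eliminate La Cantina.
Round 4: Nori 6, Saffron 14, The Elm 8. Eliminate Nori.
Round 5: Saffron 18, The Elm 10. Saffron has a majority.

Saffron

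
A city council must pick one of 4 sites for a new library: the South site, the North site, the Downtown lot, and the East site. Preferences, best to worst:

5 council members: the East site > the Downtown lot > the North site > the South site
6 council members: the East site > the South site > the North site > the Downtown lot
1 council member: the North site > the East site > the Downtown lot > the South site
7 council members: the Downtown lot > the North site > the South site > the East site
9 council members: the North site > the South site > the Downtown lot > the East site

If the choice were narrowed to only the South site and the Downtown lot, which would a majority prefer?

Voters preferring the South site to the Downtown lot: 15; preferring the Downtown lot to the South site: 13.
the South site wins the head-to-head.

the South site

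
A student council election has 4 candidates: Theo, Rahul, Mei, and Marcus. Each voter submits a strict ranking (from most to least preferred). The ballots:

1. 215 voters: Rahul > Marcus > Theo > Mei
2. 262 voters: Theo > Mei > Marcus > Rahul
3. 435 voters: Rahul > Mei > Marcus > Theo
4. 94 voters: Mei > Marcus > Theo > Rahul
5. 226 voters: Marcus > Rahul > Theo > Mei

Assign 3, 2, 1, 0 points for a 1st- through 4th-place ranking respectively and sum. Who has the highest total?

Theo: 215·1 + 262·3 + 435·0 + 94·1 + 226·1 = 1321
Rahul: 215·3 + 262·0 + 435·3 + 94·0 + 226·2 = 2402
Mei: 215·0 + 262·2 + 435·2 + 94·3 + 226·0 = 1676
Marcus: 215·2 + 262·1 + 435·1 + 94·2 + 226·3 = 1993
Rahul has the highest Borda score (2402).

Rahul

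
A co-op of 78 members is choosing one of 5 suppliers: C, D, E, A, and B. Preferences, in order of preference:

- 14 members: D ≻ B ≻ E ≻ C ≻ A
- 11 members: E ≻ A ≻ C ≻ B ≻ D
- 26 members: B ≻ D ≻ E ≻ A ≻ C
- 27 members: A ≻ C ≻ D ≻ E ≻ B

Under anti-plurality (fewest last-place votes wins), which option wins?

Last-place votes: C 26, D 11, E 0, A 14, B 27.
E is ranked last by the fewest voters, so E wins.

E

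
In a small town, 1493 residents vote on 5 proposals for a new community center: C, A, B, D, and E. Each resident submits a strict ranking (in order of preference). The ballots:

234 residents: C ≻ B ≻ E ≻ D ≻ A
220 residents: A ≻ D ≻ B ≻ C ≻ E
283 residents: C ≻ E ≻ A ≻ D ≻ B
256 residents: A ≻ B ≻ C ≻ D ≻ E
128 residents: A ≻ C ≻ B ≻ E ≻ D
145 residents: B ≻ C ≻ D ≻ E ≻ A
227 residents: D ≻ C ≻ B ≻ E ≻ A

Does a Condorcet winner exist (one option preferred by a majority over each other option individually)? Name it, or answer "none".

C vs A: 889–604 for C.
C vs B: 872–621 for C.
C vs D: 1046–447 for C.
C vs E: 1493–0 for C.
C beats every other option head-to-head.

C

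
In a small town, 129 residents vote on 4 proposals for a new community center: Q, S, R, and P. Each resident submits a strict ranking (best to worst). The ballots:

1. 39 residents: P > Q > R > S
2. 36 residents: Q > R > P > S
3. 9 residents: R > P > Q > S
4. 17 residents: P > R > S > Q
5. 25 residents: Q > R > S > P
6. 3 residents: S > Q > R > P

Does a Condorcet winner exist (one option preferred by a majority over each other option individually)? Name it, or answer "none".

none

Checking pairwise contests:
P beats Q 65–64.
Q beats S 109–20.
Q beats R 103–26.
R beats P 73–56.
Every option loses at least one head-to-head, so there is no Condorcet winner.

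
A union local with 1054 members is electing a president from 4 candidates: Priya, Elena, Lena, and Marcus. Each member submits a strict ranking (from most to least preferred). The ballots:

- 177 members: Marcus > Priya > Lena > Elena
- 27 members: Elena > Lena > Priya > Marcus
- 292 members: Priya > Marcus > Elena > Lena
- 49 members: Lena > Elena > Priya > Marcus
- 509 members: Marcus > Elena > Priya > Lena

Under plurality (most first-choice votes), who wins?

First-place votes: Priya 292, Elena 27, Lena 49, Marcus 686.
Marcus has the most first-place votes.

Marcus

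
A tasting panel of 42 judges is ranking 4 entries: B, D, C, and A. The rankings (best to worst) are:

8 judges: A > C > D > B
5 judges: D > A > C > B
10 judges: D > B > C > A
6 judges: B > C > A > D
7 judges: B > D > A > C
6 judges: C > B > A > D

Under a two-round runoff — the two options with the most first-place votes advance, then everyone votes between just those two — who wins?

D

Round 1 first-place votes: B 13, D 15, C 6, A 8.
D and B advance.
Runoff: D is preferred to B by 23 voters; B by 19.
D wins the runoff.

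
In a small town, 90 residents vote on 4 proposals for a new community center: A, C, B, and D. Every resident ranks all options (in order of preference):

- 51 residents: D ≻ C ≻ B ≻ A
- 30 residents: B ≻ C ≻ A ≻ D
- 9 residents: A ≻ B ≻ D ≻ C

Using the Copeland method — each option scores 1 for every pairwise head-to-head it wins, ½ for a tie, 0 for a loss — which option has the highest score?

D

A: loses to C, B, and D → score 0.
C: beats A and B; loses to D → score 2.
B: beats A; loses to C and D → score 1.
D: beats A, C, and B → score 3.
D has the best pairwise record.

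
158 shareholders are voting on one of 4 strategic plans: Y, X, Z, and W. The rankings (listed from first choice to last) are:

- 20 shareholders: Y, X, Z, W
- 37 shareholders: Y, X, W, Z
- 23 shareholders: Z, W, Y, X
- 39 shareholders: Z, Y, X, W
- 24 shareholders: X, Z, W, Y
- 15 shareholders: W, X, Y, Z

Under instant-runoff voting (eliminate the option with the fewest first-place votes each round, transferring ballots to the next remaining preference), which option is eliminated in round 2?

X

Round 1: Y 57, X 24, Z 62, W 15. Eliminate W.
Round 2: Y 57, X 39, Z 62. Eliminate X.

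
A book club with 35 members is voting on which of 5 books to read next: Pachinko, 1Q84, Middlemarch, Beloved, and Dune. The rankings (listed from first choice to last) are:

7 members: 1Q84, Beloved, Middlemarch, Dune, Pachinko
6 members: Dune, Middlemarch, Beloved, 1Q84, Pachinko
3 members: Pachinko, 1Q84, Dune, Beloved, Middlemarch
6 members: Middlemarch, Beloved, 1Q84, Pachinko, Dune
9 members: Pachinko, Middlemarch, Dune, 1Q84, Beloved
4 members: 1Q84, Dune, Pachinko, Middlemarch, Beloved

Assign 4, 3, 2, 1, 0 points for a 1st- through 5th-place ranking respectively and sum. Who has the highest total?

Pachinko: 7·0 + 6·0 + 3·4 + 6·1 + 9·4 + 4·2 = 62
1Q84: 7·4 + 6·1 + 3·3 + 6·2 + 9·1 + 4·4 = 80
Middlemarch: 7·2 + 6·3 + 3·0 + 6·4 + 9·3 + 4·1 = 87
Beloved: 7·3 + 6·2 + 3·1 + 6·3 + 9·0 + 4·0 = 54
Dune: 7·1 + 6·4 + 3·2 + 6·0 + 9·2 + 4·3 = 67
Middlemarch has the highest Borda score (87).

Middlemarch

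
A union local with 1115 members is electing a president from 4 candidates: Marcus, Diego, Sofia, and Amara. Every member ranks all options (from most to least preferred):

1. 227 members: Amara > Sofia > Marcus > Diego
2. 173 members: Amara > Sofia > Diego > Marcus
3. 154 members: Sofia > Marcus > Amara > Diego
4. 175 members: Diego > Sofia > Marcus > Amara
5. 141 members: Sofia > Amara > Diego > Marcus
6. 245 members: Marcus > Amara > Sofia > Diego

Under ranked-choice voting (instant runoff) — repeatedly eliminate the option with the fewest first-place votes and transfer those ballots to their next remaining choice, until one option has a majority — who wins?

Amara

Round 1: Marcus 245, Diego 175, Sofia 295, Amara 400. Eliminate Diego.
Round 2: Marcus 245, Sofia 470, Amara 400. Eliminate Marcus.
Round 3: Sofia 470, Amara 645. Amara has a majority.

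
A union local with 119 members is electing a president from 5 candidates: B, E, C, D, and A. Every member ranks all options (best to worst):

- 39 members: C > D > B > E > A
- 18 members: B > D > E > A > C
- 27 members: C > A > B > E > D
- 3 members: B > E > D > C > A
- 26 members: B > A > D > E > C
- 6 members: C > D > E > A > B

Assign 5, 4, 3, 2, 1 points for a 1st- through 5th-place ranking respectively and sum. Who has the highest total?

B: 39·3 + 18·5 + 27·3 + 3·5 + 26·5 + 6·1 = 439
E: 39·2 + 18·3 + 27·2 + 3·4 + 26·2 + 6·3 = 268
C: 39·5 + 18·1 + 27·5 + 3·2 + 26·1 + 6·5 = 410
D: 39·4 + 18·4 + 27·1 + 3·3 + 26·3 + 6·4 = 366
A: 39·1 + 18·2 + 27·4 + 3·1 + 26·4 + 6·2 = 302
B has the highest Borda score (439).

B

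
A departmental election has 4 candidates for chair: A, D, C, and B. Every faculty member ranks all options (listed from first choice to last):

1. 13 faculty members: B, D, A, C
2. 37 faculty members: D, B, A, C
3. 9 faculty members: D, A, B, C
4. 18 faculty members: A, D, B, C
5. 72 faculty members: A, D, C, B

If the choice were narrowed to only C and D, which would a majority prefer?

D

Voters preferring C to D: 0; preferring D to C: 149.
D wins the head-to-head.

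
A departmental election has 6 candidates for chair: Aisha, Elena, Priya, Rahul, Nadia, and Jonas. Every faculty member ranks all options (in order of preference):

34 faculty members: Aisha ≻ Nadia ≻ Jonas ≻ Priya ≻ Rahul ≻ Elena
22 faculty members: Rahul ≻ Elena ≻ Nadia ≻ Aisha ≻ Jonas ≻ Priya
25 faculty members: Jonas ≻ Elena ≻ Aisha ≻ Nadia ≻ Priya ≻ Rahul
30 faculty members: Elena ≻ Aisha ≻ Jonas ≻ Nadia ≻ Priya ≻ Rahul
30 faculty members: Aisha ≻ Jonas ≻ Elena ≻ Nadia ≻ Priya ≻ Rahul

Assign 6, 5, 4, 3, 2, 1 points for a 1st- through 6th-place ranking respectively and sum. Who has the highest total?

Aisha

Aisha: 34·6 + 22·3 + 25·4 + 30·5 + 30·6 = 700
Elena: 34·1 + 22·5 + 25·5 + 30·6 + 30·4 = 569
Priya: 34·3 + 22·1 + 25·2 + 30·2 + 30·2 = 294
Rahul: 34·2 + 22·6 + 25·1 + 30·1 + 30·1 = 285
Nadia: 34·5 + 22·4 + 25·3 + 30·3 + 30·3 = 513
Jonas: 34·4 + 22·2 + 25·6 + 30·4 + 30·5 = 600
Aisha has the highest Borda score (700).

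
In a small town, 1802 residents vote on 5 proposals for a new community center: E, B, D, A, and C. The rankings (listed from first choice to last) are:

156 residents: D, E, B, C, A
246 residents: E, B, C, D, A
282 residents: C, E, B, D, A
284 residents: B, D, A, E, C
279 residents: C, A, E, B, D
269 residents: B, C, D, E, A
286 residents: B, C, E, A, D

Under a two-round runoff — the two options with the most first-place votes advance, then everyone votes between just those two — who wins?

Round 1 first-place votes: E 246, B 839, D 156, A 0, C 561.
B and C advance.
Runoff: B is preferred to C by 1241 voters; C by 561.
B wins the runoff.

B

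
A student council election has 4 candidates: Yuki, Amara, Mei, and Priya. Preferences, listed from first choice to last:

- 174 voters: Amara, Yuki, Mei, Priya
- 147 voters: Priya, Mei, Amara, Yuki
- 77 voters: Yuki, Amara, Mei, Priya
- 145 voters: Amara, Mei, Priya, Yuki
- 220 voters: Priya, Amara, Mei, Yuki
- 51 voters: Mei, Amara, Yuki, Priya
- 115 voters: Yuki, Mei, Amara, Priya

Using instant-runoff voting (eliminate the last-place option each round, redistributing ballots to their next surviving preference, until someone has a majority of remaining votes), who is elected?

Amara

Round 1: Yuki 192, Amara 319, Mei 51, Priya 367. Eliminate Mei.
Round 2: Yuki 192, Amara 370, Priya 367. Eliminate Yuki.
Round 3: Amara 562, Priya 367. Amara has a majority.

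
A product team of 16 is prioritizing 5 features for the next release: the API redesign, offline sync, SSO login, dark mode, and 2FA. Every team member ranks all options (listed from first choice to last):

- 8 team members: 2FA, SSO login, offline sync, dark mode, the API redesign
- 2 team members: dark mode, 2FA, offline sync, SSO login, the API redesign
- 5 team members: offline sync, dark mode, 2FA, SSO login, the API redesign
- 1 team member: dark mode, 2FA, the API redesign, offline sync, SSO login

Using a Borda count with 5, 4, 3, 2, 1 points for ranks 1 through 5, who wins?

2FA

the API redesign: 8·1 + 2·1 + 5·1 + 1·3 = 18
offline sync: 8·3 + 2·3 + 5·5 + 1·2 = 57
SSO login: 8·4 + 2·2 + 5·2 + 1·1 = 47
dark mode: 8·2 + 2·5 + 5·4 + 1·5 = 51
2FA: 8·5 + 2·4 + 5·3 + 1·4 = 67
2FA has the highest Borda score (67).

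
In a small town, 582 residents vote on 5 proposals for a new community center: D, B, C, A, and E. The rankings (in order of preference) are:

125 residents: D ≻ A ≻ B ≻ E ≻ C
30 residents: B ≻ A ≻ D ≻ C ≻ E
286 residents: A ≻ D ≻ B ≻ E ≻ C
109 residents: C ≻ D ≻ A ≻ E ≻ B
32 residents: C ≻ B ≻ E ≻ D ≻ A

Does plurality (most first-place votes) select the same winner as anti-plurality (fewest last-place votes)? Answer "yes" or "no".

Plurality — first-place votes: D 125, B 30, C 141, A 286, E 0. Winner: A.
Anti-plurality — last-place votes: D 0, B 109, C 411, A 32, E 30. Winner: D.
The two methods disagree.

no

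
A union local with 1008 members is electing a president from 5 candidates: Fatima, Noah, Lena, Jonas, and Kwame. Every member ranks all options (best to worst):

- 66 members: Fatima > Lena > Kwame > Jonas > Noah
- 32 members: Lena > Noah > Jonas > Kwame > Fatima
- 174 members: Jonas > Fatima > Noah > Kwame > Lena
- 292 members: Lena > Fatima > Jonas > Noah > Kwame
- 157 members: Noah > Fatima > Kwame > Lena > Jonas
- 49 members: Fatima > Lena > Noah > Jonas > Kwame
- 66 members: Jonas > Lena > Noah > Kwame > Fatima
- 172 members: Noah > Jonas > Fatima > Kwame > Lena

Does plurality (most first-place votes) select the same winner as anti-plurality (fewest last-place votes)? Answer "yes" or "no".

yes

Plurality — first-place votes: Fatima 115, Noah 329, Lena 324, Jonas 240, Kwame 0. Winner: Noah.
Anti-plurality — last-place votes: Fatima 98, Noah 66, Lena 346, Jonas 157, Kwame 341. Winner: Noah.
The two methods agree.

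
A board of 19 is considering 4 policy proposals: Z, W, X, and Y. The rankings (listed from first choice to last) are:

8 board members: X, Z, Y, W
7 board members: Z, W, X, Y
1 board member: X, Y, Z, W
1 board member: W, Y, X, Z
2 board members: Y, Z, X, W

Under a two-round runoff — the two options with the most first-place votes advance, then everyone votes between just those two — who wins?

X

Round 1 first-place votes: Z 7, W 1, X 9, Y 2.
X and Z advance.
Runoff: X is preferred to Z by 10 voters; Z by 9.
X wins the runoff.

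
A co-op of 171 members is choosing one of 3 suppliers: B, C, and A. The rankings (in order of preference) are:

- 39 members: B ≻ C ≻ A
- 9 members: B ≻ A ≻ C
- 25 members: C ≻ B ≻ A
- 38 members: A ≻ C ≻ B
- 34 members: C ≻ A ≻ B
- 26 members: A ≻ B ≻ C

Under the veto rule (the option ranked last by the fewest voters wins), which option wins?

Last-place votes: B 72, C 35, A 64.
C is ranked last by the fewest voters, so C wins.

C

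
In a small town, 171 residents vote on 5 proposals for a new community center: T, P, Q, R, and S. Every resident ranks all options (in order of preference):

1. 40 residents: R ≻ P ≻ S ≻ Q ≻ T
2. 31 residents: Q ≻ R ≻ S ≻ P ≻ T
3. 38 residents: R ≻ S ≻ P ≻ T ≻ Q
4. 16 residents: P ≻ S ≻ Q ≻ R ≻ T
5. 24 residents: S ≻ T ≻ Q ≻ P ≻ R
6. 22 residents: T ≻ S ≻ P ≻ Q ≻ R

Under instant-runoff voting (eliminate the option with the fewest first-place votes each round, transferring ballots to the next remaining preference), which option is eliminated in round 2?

Round 1: T 22, P 16, Q 31, R 78, S 24. Eliminate P.
Round 2: T 22, Q 31, R 78, S 40. Eliminate T.

T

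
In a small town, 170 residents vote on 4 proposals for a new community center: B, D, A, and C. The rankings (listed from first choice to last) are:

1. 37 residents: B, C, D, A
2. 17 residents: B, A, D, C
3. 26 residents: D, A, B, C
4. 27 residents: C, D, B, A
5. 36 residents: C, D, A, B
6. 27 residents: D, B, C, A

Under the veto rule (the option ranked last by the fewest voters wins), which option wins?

D

Last-place votes: B 36, D 0, A 91, C 43.
D is ranked last by the fewest voters, so D wins.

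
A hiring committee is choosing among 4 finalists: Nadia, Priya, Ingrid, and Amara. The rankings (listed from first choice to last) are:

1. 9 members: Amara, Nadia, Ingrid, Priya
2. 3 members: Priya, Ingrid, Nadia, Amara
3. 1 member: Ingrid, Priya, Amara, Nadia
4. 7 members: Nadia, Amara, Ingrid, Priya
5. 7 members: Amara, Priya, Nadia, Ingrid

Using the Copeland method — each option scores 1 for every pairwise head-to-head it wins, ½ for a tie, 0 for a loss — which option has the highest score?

Amara

Nadia: beats Priya and Ingrid; loses to Amara → score 2.
Priya: loses to Nadia, Ingrid, and Amara → score 0.
Ingrid: beats Priya; loses to Nadia and Amara → score 1.
Amara: beats Nadia, Priya, and Ingrid → score 3.
Amara has the best pairwise record.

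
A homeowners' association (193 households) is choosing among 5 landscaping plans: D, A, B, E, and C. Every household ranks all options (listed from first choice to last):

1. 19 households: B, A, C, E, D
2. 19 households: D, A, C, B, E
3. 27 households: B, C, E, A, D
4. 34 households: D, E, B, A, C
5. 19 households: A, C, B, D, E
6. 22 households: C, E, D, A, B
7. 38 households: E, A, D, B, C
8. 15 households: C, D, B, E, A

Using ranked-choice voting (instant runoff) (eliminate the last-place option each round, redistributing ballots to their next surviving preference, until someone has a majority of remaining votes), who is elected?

C

Round 1: D 53, A 19, B 46, E 38, C 37. Eliminate A.
Round 2: D 53, B 46, E 38, C 56. Eliminate E.
Round 3: D 91, B 46, C 56. Eliminate B.
Round 4: D 91, C 102. C has a majority.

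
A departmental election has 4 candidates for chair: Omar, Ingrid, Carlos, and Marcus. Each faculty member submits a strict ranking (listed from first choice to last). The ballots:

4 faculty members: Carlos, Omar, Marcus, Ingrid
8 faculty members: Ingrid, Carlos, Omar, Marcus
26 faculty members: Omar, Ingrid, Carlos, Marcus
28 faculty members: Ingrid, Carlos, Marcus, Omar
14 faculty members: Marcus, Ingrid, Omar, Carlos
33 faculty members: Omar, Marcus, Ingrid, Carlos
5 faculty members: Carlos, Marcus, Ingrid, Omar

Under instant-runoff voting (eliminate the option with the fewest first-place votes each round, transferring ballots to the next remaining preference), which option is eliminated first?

Round 1: Omar 59, Ingrid 36, Carlos 9, Marcus 14. Eliminate Carlos.

Carlos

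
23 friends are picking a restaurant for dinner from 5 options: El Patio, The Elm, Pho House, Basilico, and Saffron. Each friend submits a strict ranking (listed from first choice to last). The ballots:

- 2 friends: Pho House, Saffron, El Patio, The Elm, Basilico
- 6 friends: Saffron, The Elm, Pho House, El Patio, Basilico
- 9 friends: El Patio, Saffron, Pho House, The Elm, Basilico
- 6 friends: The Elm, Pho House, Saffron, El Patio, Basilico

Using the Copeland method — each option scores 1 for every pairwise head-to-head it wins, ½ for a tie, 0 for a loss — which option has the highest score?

El Patio: beats Basilico; loses to The Elm, Pho House, and Saffron → score 1.
The Elm: beats El Patio, Pho House, and Basilico; loses to Saffron → score 3.
Pho House: beats El Patio and Basilico; loses to The Elm and Saffron → score 2.
Basilico: loses to El Patio, The Elm, Pho House, and Saffron → score 0.
Saffron: beats El Patio, The Elm, Pho House, and Basilico → score 4.
Saffron has the best pairwise record.

Saffron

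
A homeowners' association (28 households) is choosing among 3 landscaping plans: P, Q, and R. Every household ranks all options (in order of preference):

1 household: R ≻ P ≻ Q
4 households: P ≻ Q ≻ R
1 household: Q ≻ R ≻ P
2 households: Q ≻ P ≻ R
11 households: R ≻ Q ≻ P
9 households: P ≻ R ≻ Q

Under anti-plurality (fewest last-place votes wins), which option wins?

R

Last-place votes: P 12, Q 10, R 6.
R is ranked last by the fewest voters, so R wins.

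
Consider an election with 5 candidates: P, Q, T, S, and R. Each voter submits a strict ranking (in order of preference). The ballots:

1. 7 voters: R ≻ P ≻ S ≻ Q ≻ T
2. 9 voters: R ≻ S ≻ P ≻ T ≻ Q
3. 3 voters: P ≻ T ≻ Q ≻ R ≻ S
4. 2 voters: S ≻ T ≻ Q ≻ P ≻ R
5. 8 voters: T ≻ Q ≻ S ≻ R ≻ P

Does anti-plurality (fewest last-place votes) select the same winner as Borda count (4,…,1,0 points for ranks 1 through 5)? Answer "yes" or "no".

yes

Anti-plurality — last-place votes: P 8, Q 9, T 7, S 3, R 2. Winner: R.
Borda — scores: P 53, Q 41, T 56, S 65, R 75. Winner: R.
The two methods agree.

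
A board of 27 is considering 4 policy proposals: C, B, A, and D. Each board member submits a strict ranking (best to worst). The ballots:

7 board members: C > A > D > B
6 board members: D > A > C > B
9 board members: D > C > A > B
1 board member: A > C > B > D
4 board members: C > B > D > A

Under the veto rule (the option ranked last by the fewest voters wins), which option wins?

C

Last-place votes: C 0, B 22, A 4, D 1.
C is ranked last by the fewest voters, so C wins.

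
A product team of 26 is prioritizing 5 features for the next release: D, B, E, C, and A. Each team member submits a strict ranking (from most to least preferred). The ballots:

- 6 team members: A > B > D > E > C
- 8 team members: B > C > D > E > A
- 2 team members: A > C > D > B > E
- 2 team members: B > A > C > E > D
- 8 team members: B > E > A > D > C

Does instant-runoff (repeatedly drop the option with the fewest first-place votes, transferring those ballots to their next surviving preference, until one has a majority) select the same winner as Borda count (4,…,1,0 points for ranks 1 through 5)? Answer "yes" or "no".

yes

Instant-runoff — R1 D 0, B 18, E 0, C 0, A 8 (B winner). Winner: B.
Borda — scores: D 40, B 92, E 40, C 34, A 54. Winner: B.
The two methods agree.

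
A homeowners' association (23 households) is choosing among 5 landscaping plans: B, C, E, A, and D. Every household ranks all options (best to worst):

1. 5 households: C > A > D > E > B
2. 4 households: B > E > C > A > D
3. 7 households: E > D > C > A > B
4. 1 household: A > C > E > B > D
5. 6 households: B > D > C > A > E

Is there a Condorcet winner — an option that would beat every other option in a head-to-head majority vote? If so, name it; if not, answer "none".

Checking pairwise contests:
C beats B 13–10.
D beats C 13–10.
C beats E 12–11.
C beats A 22–1.
E beats D 12–11.
Every option loses at least one head-to-head, so there is no Condorcet winner.

none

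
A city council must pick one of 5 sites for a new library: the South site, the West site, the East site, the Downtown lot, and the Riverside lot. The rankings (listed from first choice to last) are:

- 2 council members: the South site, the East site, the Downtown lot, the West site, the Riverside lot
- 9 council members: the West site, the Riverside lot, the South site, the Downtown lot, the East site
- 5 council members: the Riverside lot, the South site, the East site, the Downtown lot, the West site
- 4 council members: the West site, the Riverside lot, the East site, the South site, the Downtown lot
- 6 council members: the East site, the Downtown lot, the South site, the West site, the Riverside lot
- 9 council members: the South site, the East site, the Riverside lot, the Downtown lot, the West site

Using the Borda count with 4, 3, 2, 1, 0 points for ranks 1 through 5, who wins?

the South site: 2·4 + 9·2 + 5·3 + 4·1 + 6·2 + 9·4 = 93
the West site: 2·1 + 9·4 + 5·0 + 4·4 + 6·1 + 9·0 = 60
the East site: 2·3 + 9·0 + 5·2 + 4·2 + 6·4 + 9·3 = 75
the Downtown lot: 2·2 + 9·1 + 5·1 + 4·0 + 6·3 + 9·1 = 45
the Riverside lot: 2·0 + 9·3 + 5·4 + 4·3 + 6·0 + 9·2 = 77
the South site has the highest Borda score (93).

the South site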